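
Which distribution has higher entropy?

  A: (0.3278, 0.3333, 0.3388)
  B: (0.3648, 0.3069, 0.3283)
A

Both distributions are close to uniform, making this a harder comparison.

H(A) = 1.5848 bits
H(B) = 1.5813 bits

The distribution closer to uniform has higher entropy.
Answer: A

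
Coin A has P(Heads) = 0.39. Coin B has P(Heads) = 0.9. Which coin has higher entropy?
A

For binary distributions, entropy is maximized at p=0.5 and decreases as p moves toward 0 or 1.

H(A) = H(0.39) = 0.9648 bits
H(B) = H(0.9) = 0.4690 bits

Distribution A (p=0.39) is closer to uniform (p=0.5), so it has higher entropy.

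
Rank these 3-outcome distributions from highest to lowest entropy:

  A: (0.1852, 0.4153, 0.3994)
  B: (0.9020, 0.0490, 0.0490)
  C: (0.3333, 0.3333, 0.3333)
C > A > B

Key insight: Entropy is maximized by uniform distributions and minimized by concentrated distributions.

- Uniform distributions have maximum entropy log₂(3) = 1.5850 bits
- The more "peaked" or concentrated a distribution, the lower its entropy

Entropies:
  H(A) = 1.5059 bits
  H(B) = 0.5606 bits
  H(C) = 1.5850 bits

Ranking: C > A > B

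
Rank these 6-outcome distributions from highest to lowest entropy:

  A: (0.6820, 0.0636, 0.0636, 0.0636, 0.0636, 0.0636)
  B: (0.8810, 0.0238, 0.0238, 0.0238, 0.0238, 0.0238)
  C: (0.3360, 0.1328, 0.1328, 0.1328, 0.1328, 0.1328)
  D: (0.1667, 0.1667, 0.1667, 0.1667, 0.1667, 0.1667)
D > C > A > B

Key insight: Entropy is maximized by uniform distributions and minimized by concentrated distributions.

Entropies:
  H(A) = 1.6406 bits
  H(B) = 0.8028 bits
  H(C) = 2.4627 bits
  H(D) = 2.5850 bits

Ranking: D > C > A > B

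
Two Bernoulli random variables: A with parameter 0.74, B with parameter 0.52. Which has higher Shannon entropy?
B

For binary distributions, entropy is maximized at p=0.5 and decreases as p moves toward 0 or 1.

H(A) = H(0.74) = 0.8267 bits
H(B) = H(0.52) = 0.9988 bits

Distribution B (p=0.52) is closer to uniform (p=0.5), so it has higher entropy.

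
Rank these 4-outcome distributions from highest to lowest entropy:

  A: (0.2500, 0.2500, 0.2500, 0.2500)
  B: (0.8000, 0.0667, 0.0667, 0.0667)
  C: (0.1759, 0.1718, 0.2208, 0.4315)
A > C > B

Key insight: Entropy is maximized by uniform distributions and minimized by concentrated distributions.

- Uniform distributions have maximum entropy log₂(4) = 2.0000 bits
- The more "peaked" or concentrated a distribution, the lower its entropy

Entropies:
  H(A) = 2.0000 bits
  H(B) = 1.0389 bits
  H(C) = 1.8819 bits

Ranking: A > C > B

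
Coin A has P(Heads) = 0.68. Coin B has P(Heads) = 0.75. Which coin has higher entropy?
A

For binary distributions, entropy is maximized at p=0.5 and decreases as p moves toward 0 or 1.

H(A) = H(0.68) = 0.9044 bits
H(B) = H(0.75) = 0.8113 bits

Distribution A (p=0.68) is closer to uniform (p=0.5), so it has higher entropy.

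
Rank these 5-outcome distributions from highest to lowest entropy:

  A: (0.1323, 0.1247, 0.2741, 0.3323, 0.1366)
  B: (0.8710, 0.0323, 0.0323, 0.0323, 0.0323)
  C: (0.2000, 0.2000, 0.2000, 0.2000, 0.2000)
C > A > B

Key insight: Entropy is maximized by uniform distributions and minimized by concentrated distributions.

- Uniform distributions have maximum entropy log₂(5) = 2.3219 bits
- The more "peaked" or concentrated a distribution, the lower its entropy

Entropies:
  H(A) = 2.1929 bits
  H(B) = 0.8127 bits
  H(C) = 2.3219 bits

Ranking: C > A > B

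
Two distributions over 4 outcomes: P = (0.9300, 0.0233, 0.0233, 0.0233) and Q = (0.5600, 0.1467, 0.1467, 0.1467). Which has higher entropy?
Q

P is highly concentrated on one outcome (93%), making it nearly deterministic. Q spreads its mass more evenly (max 56%). The more spread-out distribution has higher entropy: H(P) ≈ 0.477 bits, H(Q) ≈ 1.687 bits.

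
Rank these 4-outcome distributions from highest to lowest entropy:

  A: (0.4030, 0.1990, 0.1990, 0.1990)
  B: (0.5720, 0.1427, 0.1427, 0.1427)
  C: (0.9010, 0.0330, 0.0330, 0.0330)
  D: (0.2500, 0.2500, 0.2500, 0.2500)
D > A > B > C

Key insight: Entropy is maximized by uniform distributions and minimized by concentrated distributions.

Entropies:
  H(A) = 1.9189 bits
  H(B) = 1.6634 bits
  H(C) = 0.6227 bits
  H(D) = 2.0000 bits

Ranking: D > A > B > C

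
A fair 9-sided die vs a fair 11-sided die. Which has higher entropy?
11-sided die

Both are uniform distributions; for uniform over n outcomes, H = log₂(n). H(9-sided) = log₂(9) = 3.170 bits and H(11-sided) = log₂(11) = 3.459 bits. More outcomes in a uniform distribution means higher entropy.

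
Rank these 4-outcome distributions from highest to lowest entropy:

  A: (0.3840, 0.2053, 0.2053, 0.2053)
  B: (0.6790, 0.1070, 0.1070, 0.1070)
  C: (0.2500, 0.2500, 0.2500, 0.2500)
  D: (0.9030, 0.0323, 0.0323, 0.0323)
C > A > B > D

Key insight: Entropy is maximized by uniform distributions and minimized by concentrated distributions.

Entropies:
  H(A) = 1.9372 bits
  H(B) = 1.4142 bits
  H(C) = 2.0000 bits
  H(D) = 0.6132 bits

Ranking: C > A > B > D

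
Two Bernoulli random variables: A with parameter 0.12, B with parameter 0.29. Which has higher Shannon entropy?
B

For binary distributions, entropy is maximized at p=0.5 and decreases as p moves toward 0 or 1.

H(A) = H(0.12) = 0.5294 bits
H(B) = H(0.29) = 0.8687 bits

Distribution B (p=0.29) is closer to uniform (p=0.5), so it has higher entropy.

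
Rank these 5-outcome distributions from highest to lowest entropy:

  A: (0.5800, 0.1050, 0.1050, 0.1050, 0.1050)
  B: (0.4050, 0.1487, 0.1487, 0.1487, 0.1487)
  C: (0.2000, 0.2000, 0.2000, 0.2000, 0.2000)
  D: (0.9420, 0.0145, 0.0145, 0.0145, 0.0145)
C > B > A > D

Key insight: Entropy is maximized by uniform distributions and minimized by concentrated distributions.

Entropies:
  H(A) = 1.8215 bits
  H(B) = 2.1638 bits
  H(C) = 2.3219 bits
  H(D) = 0.4355 bits

Ranking: C > B > A > D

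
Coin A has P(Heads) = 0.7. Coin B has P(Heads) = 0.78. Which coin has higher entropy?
A

For binary distributions, entropy is maximized at p=0.5 and decreases as p moves toward 0 or 1.

H(A) = H(0.7) = 0.8813 bits
H(B) = H(0.78) = 0.7602 bits

Distribution A (p=0.7) is closer to uniform (p=0.5), so it has higher entropy.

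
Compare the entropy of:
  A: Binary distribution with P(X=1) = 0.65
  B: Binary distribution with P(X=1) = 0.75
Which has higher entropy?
A

For binary distributions, entropy is maximized at p=0.5 and decreases as p moves toward 0 or 1.

H(A) = H(0.65) = 0.9341 bits
H(B) = H(0.75) = 0.8113 bits

Distribution A (p=0.65) is closer to uniform (p=0.5), so it has higher entropy.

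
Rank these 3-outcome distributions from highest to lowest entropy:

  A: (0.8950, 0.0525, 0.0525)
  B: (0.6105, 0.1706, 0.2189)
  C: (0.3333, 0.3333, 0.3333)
C > B > A

Key insight: Entropy is maximized by uniform distributions and minimized by concentrated distributions.

- Uniform distributions have maximum entropy log₂(3) = 1.5850 bits
- The more "peaked" or concentrated a distribution, the lower its entropy

Entropies:
  H(A) = 0.5896 bits
  H(B) = 1.3497 bits
  H(C) = 1.5850 bits

Ranking: C > B > A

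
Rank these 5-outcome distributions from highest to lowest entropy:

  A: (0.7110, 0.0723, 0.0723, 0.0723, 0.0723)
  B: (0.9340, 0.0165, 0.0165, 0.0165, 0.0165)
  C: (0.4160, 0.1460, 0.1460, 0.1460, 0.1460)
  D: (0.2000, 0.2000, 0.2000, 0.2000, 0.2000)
D > C > A > B

Key insight: Entropy is maximized by uniform distributions and minimized by concentrated distributions.

Entropies:
  H(A) = 1.4454 bits
  H(B) = 0.4828 bits
  H(C) = 2.1475 bits
  H(D) = 2.3219 bits

Ranking: D > C > A > B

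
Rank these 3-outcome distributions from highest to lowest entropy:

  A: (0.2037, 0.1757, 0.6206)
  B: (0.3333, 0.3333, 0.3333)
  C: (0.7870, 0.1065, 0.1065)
B > A > C

Key insight: Entropy is maximized by uniform distributions and minimized by concentrated distributions.

- Uniform distributions have maximum entropy log₂(3) = 1.5850 bits
- The more "peaked" or concentrated a distribution, the lower its entropy

Entropies:
  H(A) = 1.3355 bits
  H(B) = 1.5850 bits
  H(C) = 0.9602 bits

Ranking: B > A > C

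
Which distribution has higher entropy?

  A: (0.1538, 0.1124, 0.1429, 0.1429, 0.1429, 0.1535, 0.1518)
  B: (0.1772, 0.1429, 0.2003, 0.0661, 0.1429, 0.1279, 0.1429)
A

Both distributions are close to uniform, making this a harder comparison.

H(A) = 2.8008 bits
H(B) = 2.7486 bits

The distribution closer to uniform has higher entropy.
Answer: A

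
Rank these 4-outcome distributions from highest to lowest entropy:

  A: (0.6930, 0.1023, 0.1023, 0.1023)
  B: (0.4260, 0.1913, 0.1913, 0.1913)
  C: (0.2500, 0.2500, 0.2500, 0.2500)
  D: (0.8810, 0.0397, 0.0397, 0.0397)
C > B > A > D

Key insight: Entropy is maximized by uniform distributions and minimized by concentrated distributions.

Entropies:
  H(A) = 1.3763 bits
  H(B) = 1.8939 bits
  H(C) = 2.0000 bits
  H(D) = 0.7151 bits

Ranking: C > B > A > D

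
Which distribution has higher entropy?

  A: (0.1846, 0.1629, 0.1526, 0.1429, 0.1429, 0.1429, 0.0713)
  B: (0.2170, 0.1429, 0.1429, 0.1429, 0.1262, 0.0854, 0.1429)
A

Both distributions are close to uniform, making this a harder comparison.

H(A) = 2.7651 bits
H(B) = 2.7624 bits

The distribution closer to uniform has higher entropy.
Answer: A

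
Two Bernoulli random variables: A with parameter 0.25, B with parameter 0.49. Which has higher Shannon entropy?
B

For binary distributions, entropy is maximized at p=0.5 and decreases as p moves toward 0 or 1.

H(A) = H(0.25) = 0.8113 bits
H(B) = H(0.49) = 0.9997 bits

Distribution B (p=0.49) is closer to uniform (p=0.5), so it has higher entropy.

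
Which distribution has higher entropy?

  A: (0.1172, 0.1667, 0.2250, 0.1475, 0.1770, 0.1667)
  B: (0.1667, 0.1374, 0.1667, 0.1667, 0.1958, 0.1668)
B

Both distributions are close to uniform, making this a harder comparison.

H(A) = 2.5577 bits
H(B) = 2.5776 bits

The distribution closer to uniform has higher entropy.
Answer: B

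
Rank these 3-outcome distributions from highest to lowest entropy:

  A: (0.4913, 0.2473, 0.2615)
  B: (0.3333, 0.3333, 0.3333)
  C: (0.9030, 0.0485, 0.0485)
B > A > C

Key insight: Entropy is maximized by uniform distributions and minimized by concentrated distributions.

- Uniform distributions have maximum entropy log₂(3) = 1.5850 bits
- The more "peaked" or concentrated a distribution, the lower its entropy

Entropies:
  H(A) = 1.5082 bits
  H(B) = 1.5850 bits
  H(C) = 0.5564 bits

Ranking: B > A > C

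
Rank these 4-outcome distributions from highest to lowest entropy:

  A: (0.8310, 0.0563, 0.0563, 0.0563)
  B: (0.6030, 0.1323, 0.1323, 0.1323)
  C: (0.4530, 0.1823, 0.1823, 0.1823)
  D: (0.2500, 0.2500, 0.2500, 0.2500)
D > C > B > A

Key insight: Entropy is maximized by uniform distributions and minimized by concentrated distributions.

Entropies:
  H(A) = 0.9233 bits
  H(B) = 1.5984 bits
  H(C) = 1.8606 bits
  H(D) = 2.0000 bits

Ranking: D > C > B > A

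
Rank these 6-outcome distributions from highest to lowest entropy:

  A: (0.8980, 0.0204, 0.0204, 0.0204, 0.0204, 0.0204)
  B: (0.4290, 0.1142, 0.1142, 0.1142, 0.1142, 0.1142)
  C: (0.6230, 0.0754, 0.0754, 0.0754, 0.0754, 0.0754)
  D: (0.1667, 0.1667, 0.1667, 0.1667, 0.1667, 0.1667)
D > B > C > A

Key insight: Entropy is maximized by uniform distributions and minimized by concentrated distributions.

Entropies:
  H(A) = 0.7121 bits
  H(B) = 2.3112 bits
  H(C) = 1.8313 bits
  H(D) = 2.5850 bits

Ranking: D > B > C > A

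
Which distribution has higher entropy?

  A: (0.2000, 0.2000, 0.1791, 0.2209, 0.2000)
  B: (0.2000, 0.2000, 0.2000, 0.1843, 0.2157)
B

Both distributions are close to uniform, making this a harder comparison.

H(A) = 2.3188 bits
H(B) = 2.3201 bits

The distribution closer to uniform has higher entropy.
Answer: B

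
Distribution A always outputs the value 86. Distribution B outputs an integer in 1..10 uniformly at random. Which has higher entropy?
B

A is deterministic, so H(A) = 0. B is uniform over 10 outcomes, so H(B) = log₂(10) = 3.322 bits. Any distribution with genuine randomness has higher entropy than a deterministic one.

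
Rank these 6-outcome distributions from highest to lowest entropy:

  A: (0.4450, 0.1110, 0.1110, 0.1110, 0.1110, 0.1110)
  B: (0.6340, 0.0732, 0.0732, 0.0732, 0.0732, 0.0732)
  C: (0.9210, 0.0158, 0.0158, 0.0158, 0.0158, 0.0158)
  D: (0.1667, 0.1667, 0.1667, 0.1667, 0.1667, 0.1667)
D > A > B > C

Key insight: Entropy is maximized by uniform distributions and minimized by concentrated distributions.

Entropies:
  H(A) = 2.2799 bits
  H(B) = 1.7974 bits
  H(C) = 0.5821 bits
  H(D) = 2.5850 bits

Ranking: D > A > B > C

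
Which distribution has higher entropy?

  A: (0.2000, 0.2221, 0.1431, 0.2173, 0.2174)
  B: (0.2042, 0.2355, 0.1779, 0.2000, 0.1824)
B

Both distributions are close to uniform, making this a harder comparison.

H(A) = 2.3051 bits
H(B) = 2.3146 bits

The distribution closer to uniform has higher entropy.
Answer: B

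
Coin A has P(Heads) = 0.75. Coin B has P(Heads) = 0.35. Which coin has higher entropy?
B

For binary distributions, entropy is maximized at p=0.5 and decreases as p moves toward 0 or 1.

H(A) = H(0.75) = 0.8113 bits
H(B) = H(0.35) = 0.9341 bits

Distribution B (p=0.35) is closer to uniform (p=0.5), so it has higher entropy.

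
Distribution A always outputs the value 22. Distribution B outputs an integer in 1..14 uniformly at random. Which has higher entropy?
B

A is deterministic, so H(A) = 0. B is uniform over 14 outcomes, so H(B) = log₂(14) = 3.807 bits. Any distribution with genuine randomness has higher entropy than a deterministic one.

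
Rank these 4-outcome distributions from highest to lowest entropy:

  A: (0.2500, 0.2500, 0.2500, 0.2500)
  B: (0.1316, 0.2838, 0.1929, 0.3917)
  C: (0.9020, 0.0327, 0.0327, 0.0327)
A > B > C

Key insight: Entropy is maximized by uniform distributions and minimized by concentrated distributions.

- Uniform distributions have maximum entropy log₂(4) = 2.0000 bits
- The more "peaked" or concentrated a distribution, the lower its entropy

Entropies:
  H(A) = 2.0000 bits
  H(B) = 1.8883 bits
  H(C) = 0.6179 bits

Ranking: A > B > C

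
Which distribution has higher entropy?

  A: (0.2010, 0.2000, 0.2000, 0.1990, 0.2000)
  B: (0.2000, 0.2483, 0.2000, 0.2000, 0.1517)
A

Both distributions are close to uniform, making this a harder comparison.

H(A) = 2.3219 bits
H(B) = 2.3049 bits

The distribution closer to uniform has higher entropy.
Answer: A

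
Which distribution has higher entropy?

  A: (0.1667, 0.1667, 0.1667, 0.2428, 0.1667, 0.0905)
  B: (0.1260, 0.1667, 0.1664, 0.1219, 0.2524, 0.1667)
B

Both distributions are close to uniform, making this a harder comparison.

H(A) = 2.5328 bits
H(B) = 2.5401 bits

The distribution closer to uniform has higher entropy.
Answer: B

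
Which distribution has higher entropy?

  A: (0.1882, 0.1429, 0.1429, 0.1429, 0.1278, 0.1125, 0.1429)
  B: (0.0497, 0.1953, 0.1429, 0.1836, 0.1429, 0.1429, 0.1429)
A

Both distributions are close to uniform, making this a harder comparison.

H(A) = 2.7917 bits
H(B) = 2.7285 bits

The distribution closer to uniform has higher entropy.
Answer: A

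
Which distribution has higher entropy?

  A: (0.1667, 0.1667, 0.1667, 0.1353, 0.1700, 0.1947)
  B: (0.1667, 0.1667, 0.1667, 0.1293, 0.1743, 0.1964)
A

Both distributions are close to uniform, making this a harder comparison.

H(A) = 2.5771 bits
H(B) = 2.5746 bits

The distribution closer to uniform has higher entropy.
Answer: A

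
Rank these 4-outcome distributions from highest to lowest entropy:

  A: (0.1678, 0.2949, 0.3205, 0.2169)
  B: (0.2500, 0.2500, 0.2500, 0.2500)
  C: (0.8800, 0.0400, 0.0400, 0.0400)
B > A > C

Key insight: Entropy is maximized by uniform distributions and minimized by concentrated distributions.

- Uniform distributions have maximum entropy log₂(4) = 2.0000 bits
- The more "peaked" or concentrated a distribution, the lower its entropy

Entropies:
  H(A) = 1.9560 bits
  H(B) = 2.0000 bits
  H(C) = 0.7196 bits

Ranking: B > A > C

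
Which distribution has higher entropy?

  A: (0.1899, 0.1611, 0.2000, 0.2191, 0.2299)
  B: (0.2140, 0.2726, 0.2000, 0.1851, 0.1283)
A

Both distributions are close to uniform, making this a harder comparison.

H(A) = 2.3113 bits
H(B) = 2.2821 bits

The distribution closer to uniform has higher entropy.
Answer: A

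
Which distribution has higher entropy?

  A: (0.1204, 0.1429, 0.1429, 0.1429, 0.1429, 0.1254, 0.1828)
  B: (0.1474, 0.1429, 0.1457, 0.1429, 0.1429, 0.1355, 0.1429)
B

Both distributions are close to uniform, making this a harder comparison.

H(A) = 2.7956 bits
H(B) = 2.8069 bits

The distribution closer to uniform has higher entropy.
Answer: B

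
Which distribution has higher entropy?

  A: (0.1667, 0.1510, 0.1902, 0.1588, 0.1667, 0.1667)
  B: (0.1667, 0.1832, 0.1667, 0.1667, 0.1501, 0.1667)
B

Both distributions are close to uniform, making this a harder comparison.

H(A) = 2.5813 bits
H(B) = 2.5826 bits

The distribution closer to uniform has higher entropy.
Answer: B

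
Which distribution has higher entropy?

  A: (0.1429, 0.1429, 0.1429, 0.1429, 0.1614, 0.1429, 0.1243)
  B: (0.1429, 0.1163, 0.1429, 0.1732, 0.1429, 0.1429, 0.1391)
A

Both distributions are close to uniform, making this a harder comparison.

H(A) = 2.8039 bits
H(B) = 2.7991 bits

The distribution closer to uniform has higher entropy.
Answer: A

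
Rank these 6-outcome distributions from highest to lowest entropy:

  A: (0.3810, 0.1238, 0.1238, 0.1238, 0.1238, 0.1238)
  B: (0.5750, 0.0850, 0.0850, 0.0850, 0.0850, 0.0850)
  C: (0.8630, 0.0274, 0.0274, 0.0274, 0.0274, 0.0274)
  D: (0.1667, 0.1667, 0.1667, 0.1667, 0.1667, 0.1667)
D > A > B > C

Key insight: Entropy is maximized by uniform distributions and minimized by concentrated distributions.

Entropies:
  H(A) = 2.3960 bits
  H(B) = 1.9705 bits
  H(C) = 0.8944 bits
  H(D) = 2.5850 bits

Ranking: D > A > B > C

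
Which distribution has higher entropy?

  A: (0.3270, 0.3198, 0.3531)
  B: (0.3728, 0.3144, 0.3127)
A

Both distributions are close to uniform, making this a harder comparison.

H(A) = 1.5836 bits
H(B) = 1.5800 bits

The distribution closer to uniform has higher entropy.
Answer: A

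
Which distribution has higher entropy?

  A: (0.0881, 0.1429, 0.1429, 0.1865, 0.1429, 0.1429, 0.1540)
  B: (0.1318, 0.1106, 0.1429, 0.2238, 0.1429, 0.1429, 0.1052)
A

Both distributions are close to uniform, making this a harder comparison.

H(A) = 2.7804 bits
H(B) = 2.7650 bits

The distribution closer to uniform has higher entropy.
Answer: A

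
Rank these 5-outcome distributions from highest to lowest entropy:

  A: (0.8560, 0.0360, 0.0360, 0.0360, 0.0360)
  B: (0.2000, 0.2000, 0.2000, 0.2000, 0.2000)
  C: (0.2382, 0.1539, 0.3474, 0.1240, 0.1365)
B > C > A

Key insight: Entropy is maximized by uniform distributions and minimized by concentrated distributions.

- Uniform distributions have maximum entropy log₂(5) = 2.3219 bits
- The more "peaked" or concentrated a distribution, the lower its entropy

Entropies:
  H(A) = 0.8826 bits
  H(B) = 2.3219 bits
  H(C) = 2.2040 bits

Ranking: B > C > A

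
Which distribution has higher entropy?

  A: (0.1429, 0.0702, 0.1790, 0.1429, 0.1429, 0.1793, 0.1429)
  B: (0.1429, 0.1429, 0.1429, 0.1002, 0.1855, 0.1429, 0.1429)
B

Both distributions are close to uniform, making this a harder comparison.

H(A) = 2.7622 bits
H(B) = 2.7887 bits

The distribution closer to uniform has higher entropy.
Answer: B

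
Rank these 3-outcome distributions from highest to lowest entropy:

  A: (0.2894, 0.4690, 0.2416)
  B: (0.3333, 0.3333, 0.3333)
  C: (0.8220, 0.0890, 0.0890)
B > A > C

Key insight: Entropy is maximized by uniform distributions and minimized by concentrated distributions.

- Uniform distributions have maximum entropy log₂(3) = 1.5850 bits
- The more "peaked" or concentrated a distribution, the lower its entropy

Entropies:
  H(A) = 1.5251 bits
  H(B) = 1.5850 bits
  H(C) = 0.8537 bits

Ranking: B > A > C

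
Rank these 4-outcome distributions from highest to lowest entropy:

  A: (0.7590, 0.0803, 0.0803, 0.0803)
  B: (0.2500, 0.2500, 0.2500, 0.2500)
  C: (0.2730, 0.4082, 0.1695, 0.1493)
B > C > A

Key insight: Entropy is maximized by uniform distributions and minimized by concentrated distributions.

- Uniform distributions have maximum entropy log₂(4) = 2.0000 bits
- The more "peaked" or concentrated a distribution, the lower its entropy

Entropies:
  H(A) = 1.1787 bits
  H(B) = 2.0000 bits
  H(C) = 1.8827 bits

Ranking: B > C > A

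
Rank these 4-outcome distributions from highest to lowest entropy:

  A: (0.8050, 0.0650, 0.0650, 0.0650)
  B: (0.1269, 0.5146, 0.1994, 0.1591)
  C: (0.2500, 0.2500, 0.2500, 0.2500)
C > B > A

Key insight: Entropy is maximized by uniform distributions and minimized by concentrated distributions.

- Uniform distributions have maximum entropy log₂(4) = 2.0000 bits
- The more "peaked" or concentrated a distribution, the lower its entropy

Entropies:
  H(A) = 1.0209 bits
  H(B) = 1.7570 bits
  H(C) = 2.0000 bits

Ranking: C > B > A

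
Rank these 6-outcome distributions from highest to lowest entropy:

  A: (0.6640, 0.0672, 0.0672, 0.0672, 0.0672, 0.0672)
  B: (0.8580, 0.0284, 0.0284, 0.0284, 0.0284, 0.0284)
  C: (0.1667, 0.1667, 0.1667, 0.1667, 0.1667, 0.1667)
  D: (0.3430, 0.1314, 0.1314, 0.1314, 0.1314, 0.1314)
C > D > A > B

Key insight: Entropy is maximized by uniform distributions and minimized by concentrated distributions.

Entropies:
  H(A) = 1.7011 bits
  H(B) = 0.9192 bits
  H(C) = 2.5850 bits
  H(D) = 2.4532 bits

Ranking: C > D > A > B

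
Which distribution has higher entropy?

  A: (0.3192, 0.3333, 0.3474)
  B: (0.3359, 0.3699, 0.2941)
A

Both distributions are close to uniform, making this a harder comparison.

H(A) = 1.5841 bits
H(B) = 1.5787 bits

The distribution closer to uniform has higher entropy.
Answer: A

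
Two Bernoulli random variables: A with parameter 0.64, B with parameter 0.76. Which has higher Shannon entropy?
A

For binary distributions, entropy is maximized at p=0.5 and decreases as p moves toward 0 or 1.

H(A) = H(0.64) = 0.9427 bits
H(B) = H(0.76) = 0.7950 bits

Distribution A (p=0.64) is closer to uniform (p=0.5), so it has higher entropy.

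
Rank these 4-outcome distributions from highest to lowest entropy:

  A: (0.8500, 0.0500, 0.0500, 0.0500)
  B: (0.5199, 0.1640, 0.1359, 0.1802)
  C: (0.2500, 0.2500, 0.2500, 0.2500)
C > B > A

Key insight: Entropy is maximized by uniform distributions and minimized by concentrated distributions.

- Uniform distributions have maximum entropy log₂(4) = 2.0000 bits
- The more "peaked" or concentrated a distribution, the lower its entropy

Entropies:
  H(A) = 0.8476 bits
  H(B) = 1.7552 bits
  H(C) = 2.0000 bits

Ranking: C > B > A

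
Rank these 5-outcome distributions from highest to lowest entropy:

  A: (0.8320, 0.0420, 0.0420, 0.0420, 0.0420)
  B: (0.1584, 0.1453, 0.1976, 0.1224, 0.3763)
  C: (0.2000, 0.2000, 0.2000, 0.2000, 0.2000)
C > B > A

Key insight: Entropy is maximized by uniform distributions and minimized by concentrated distributions.

- Uniform distributions have maximum entropy log₂(5) = 2.3219 bits
- The more "peaked" or concentrated a distribution, the lower its entropy

Entropies:
  H(A) = 0.9891 bits
  H(B) = 2.1892 bits
  H(C) = 2.3219 bits

Ranking: C > B > A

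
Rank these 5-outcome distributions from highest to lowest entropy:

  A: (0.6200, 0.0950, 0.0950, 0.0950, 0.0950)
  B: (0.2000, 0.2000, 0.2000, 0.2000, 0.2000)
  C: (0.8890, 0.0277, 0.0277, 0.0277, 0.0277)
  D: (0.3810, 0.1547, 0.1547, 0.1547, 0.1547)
B > D > A > C

Key insight: Entropy is maximized by uniform distributions and minimized by concentrated distributions.

Entropies:
  H(A) = 1.7180 bits
  H(B) = 2.3219 bits
  H(C) = 0.7249 bits
  H(D) = 2.1967 bits

Ranking: B > D > A > C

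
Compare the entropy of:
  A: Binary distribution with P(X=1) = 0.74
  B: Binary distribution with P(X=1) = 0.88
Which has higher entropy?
A

For binary distributions, entropy is maximized at p=0.5 and decreases as p moves toward 0 or 1.

H(A) = H(0.74) = 0.8267 bits
H(B) = H(0.88) = 0.5294 bits

Distribution A (p=0.74) is closer to uniform (p=0.5), so it has higher entropy.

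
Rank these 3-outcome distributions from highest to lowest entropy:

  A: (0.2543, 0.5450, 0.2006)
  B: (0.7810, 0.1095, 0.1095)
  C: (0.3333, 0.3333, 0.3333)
C > A > B

Key insight: Entropy is maximized by uniform distributions and minimized by concentrated distributions.

- Uniform distributions have maximum entropy log₂(3) = 1.5850 bits
- The more "peaked" or concentrated a distribution, the lower its entropy

Entropies:
  H(A) = 1.4445 bits
  H(B) = 0.9773 bits
  H(C) = 1.5850 bits

Ranking: C > A > B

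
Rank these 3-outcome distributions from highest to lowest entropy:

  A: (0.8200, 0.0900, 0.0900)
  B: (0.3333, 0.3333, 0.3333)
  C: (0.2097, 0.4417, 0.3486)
B > C > A

Key insight: Entropy is maximized by uniform distributions and minimized by concentrated distributions.

- Uniform distributions have maximum entropy log₂(3) = 1.5850 bits
- The more "peaked" or concentrated a distribution, the lower its entropy

Entropies:
  H(A) = 0.8601 bits
  H(B) = 1.5850 bits
  H(C) = 1.5232 bits

Ranking: B > C > A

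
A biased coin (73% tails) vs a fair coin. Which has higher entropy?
Fair coin

The fair coin is uniform (p=0.5), maximizing binary entropy at 1 bit. The biased coin has H(0.73) ≈ 0.841 bits — its outcome is more predictable, so its entropy is lower.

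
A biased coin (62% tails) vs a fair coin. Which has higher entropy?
Fair coin

The fair coin is uniform (p=0.5), maximizing binary entropy at 1 bit. The biased coin has H(0.62) ≈ 0.958 bits — its outcome is more predictable, so its entropy is lower.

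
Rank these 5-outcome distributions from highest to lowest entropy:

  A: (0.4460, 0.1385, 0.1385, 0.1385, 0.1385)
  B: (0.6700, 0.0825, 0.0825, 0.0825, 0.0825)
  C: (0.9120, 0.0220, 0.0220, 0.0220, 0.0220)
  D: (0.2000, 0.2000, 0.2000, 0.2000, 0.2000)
D > A > B > C

Key insight: Entropy is maximized by uniform distributions and minimized by concentrated distributions.

Entropies:
  H(A) = 2.0996 bits
  H(B) = 1.5749 bits
  H(C) = 0.6058 bits
  H(D) = 2.3219 bits

Ranking: D > A > B > C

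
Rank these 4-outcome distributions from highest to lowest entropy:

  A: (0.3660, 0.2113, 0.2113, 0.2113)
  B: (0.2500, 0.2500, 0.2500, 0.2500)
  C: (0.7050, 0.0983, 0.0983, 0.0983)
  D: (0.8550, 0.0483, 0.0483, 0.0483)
B > A > C > D

Key insight: Entropy is maximized by uniform distributions and minimized by concentrated distributions.

Entropies:
  H(A) = 1.9524 bits
  H(B) = 2.0000 bits
  H(C) = 1.3427 bits
  H(D) = 0.8270 bits

Ranking: B > A > C > D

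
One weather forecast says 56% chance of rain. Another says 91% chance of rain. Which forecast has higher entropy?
56% forecast

Treat each forecast as a Bernoulli distribution. Binary entropy is maximized at p=0.5 and falls off symmetrically toward 0 or 1. The 56% forecast is closer to 50%, so it is more uncertain. H(56%) ≈ 0.990 bits, H(91%) ≈ 0.436 bits.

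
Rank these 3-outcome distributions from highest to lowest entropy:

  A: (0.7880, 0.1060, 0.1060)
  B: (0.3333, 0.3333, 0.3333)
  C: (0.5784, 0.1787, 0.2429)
B > C > A

Key insight: Entropy is maximized by uniform distributions and minimized by concentrated distributions.

- Uniform distributions have maximum entropy log₂(3) = 1.5850 bits
- The more "peaked" or concentrated a distribution, the lower its entropy

Entropies:
  H(A) = 0.9573 bits
  H(B) = 1.5850 bits
  H(C) = 1.3968 bits

Ranking: B > C > A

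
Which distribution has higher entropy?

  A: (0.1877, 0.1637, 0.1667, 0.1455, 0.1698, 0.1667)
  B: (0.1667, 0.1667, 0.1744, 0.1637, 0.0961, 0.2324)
A

Both distributions are close to uniform, making this a harder comparison.

H(A) = 2.5810 bits
H(B) = 2.5426 bits

The distribution closer to uniform has higher entropy.
Answer: A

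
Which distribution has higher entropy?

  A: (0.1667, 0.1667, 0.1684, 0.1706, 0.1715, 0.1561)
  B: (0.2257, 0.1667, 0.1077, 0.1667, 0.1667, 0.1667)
A

Both distributions are close to uniform, making this a harder comparison.

H(A) = 2.5843 bits
H(B) = 2.5542 bits

The distribution closer to uniform has higher entropy.
Answer: A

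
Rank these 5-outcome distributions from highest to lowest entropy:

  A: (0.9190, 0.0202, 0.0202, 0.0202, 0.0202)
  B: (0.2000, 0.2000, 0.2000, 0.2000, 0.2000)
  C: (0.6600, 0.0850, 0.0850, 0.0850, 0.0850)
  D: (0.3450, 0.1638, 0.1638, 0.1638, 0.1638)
B > D > C > A

Key insight: Entropy is maximized by uniform distributions and minimized by concentrated distributions.

Entropies:
  H(A) = 0.5677 bits
  H(B) = 2.3219 bits
  H(C) = 1.6048 bits
  H(D) = 2.2395 bits

Ranking: B > D > C > A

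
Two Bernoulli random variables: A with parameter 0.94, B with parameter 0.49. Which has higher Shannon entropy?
B

For binary distributions, entropy is maximized at p=0.5 and decreases as p moves toward 0 or 1.

H(A) = H(0.94) = 0.3274 bits
H(B) = H(0.49) = 0.9997 bits

Distribution B (p=0.49) is closer to uniform (p=0.5), so it has higher entropy.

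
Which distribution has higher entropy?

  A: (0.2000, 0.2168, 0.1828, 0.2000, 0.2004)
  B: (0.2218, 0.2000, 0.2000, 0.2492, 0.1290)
A

Both distributions are close to uniform, making this a harder comparison.

H(A) = 2.3198 bits
H(B) = 2.2914 bits

The distribution closer to uniform has higher entropy.
Answer: A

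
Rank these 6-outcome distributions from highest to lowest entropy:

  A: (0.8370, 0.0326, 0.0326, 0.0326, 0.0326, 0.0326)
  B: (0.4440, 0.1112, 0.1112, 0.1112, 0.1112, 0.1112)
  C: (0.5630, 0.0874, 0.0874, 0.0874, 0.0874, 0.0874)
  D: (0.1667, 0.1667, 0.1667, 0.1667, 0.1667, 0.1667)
D > B > C > A

Key insight: Entropy is maximized by uniform distributions and minimized by concentrated distributions.

Entropies:
  H(A) = 1.0199 bits
  H(B) = 2.2819 bits
  H(C) = 2.0032 bits
  H(D) = 2.5850 bits

Ranking: D > B > C > A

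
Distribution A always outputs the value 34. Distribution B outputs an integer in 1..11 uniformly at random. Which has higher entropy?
B

A is deterministic, so H(A) = 0. B is uniform over 11 outcomes, so H(B) = log₂(11) = 3.459 bits. Any distribution with genuine randomness has higher entropy than a deterministic one.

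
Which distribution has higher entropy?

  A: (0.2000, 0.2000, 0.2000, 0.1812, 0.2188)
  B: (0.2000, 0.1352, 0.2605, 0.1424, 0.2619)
A

Both distributions are close to uniform, making this a harder comparison.

H(A) = 2.3194 bits
H(B) = 2.2669 bits

The distribution closer to uniform has higher entropy.
Answer: A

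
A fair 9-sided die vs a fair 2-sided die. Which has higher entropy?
9-sided die

Both are uniform distributions; for uniform over n outcomes, H = log₂(n). H(9-sided) = log₂(9) = 3.170 bits and H(2-sided) = log₂(2) = 1.000 bits. More outcomes in a uniform distribution means higher entropy.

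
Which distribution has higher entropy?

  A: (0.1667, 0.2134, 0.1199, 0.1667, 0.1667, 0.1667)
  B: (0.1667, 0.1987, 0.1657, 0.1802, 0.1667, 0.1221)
B

Both distributions are close to uniform, making this a harder comparison.

H(A) = 2.5658 bits
H(B) = 2.5705 bits

The distribution closer to uniform has higher entropy.
Answer: B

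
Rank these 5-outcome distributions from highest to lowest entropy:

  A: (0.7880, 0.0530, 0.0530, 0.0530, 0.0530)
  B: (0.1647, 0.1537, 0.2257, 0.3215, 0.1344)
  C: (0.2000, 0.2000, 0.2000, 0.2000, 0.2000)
C > B > A

Key insight: Entropy is maximized by uniform distributions and minimized by concentrated distributions.

- Uniform distributions have maximum entropy log₂(5) = 2.3219 bits
- The more "peaked" or concentrated a distribution, the lower its entropy

Entropies:
  H(A) = 1.1693 bits
  H(B) = 2.2440 bits
  H(C) = 2.3219 bits

Ranking: C > B > A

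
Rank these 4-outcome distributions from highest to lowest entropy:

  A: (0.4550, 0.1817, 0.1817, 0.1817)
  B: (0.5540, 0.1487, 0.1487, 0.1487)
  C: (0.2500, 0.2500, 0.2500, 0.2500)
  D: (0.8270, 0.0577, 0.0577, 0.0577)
C > A > B > D

Key insight: Entropy is maximized by uniform distributions and minimized by concentrated distributions.

Entropies:
  H(A) = 1.8580 bits
  H(B) = 1.6985 bits
  H(C) = 2.0000 bits
  H(D) = 0.9387 bits

Ranking: C > A > B > D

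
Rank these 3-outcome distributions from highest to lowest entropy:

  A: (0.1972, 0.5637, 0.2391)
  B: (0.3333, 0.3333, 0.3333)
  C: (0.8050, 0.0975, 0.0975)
B > A > C

Key insight: Entropy is maximized by uniform distributions and minimized by concentrated distributions.

- Uniform distributions have maximum entropy log₂(3) = 1.5850 bits
- The more "peaked" or concentrated a distribution, the lower its entropy

Entropies:
  H(A) = 1.4216 bits
  H(B) = 1.5850 bits
  H(C) = 0.9068 bits

Ranking: B > A > C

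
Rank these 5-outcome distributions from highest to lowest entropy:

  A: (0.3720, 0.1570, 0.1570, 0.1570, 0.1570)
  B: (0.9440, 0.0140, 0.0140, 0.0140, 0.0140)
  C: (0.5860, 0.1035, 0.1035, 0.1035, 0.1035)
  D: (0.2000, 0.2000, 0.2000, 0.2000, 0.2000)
D > A > C > B

Key insight: Entropy is maximized by uniform distributions and minimized by concentrated distributions.

Entropies:
  H(A) = 2.2082 bits
  H(B) = 0.4234 bits
  H(C) = 1.8066 bits
  H(D) = 2.3219 bits

Ranking: D > A > C > B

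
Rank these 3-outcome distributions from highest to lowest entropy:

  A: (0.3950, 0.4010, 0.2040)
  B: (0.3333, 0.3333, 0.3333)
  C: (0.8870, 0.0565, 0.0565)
B > A > C

Key insight: Entropy is maximized by uniform distributions and minimized by concentrated distributions.

- Uniform distributions have maximum entropy log₂(3) = 1.5850 bits
- The more "peaked" or concentrated a distribution, the lower its entropy

Entropies:
  H(A) = 1.5258 bits
  H(B) = 1.5850 bits
  H(C) = 0.6219 bits

Ranking: B > A > C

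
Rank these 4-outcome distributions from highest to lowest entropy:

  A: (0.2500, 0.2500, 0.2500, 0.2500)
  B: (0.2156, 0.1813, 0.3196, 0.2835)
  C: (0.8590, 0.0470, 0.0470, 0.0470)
A > B > C

Key insight: Entropy is maximized by uniform distributions and minimized by concentrated distributions.

- Uniform distributions have maximum entropy log₂(4) = 2.0000 bits
- The more "peaked" or concentrated a distribution, the lower its entropy

Entropies:
  H(A) = 2.0000 bits
  H(B) = 1.9654 bits
  H(C) = 0.8103 bits

Ranking: A > B > C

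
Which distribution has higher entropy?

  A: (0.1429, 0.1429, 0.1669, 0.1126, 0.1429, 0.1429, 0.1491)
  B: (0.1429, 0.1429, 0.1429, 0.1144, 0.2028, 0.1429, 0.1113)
A

Both distributions are close to uniform, making this a harder comparison.

H(A) = 2.7994 bits
H(B) = 2.7815 bits

The distribution closer to uniform has higher entropy.
Answer: A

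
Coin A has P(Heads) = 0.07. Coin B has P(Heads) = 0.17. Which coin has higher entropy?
B

For binary distributions, entropy is maximized at p=0.5 and decreases as p moves toward 0 or 1.

H(A) = H(0.07) = 0.3659 bits
H(B) = H(0.17) = 0.6577 bits

Distribution B (p=0.17) is closer to uniform (p=0.5), so it has higher entropy.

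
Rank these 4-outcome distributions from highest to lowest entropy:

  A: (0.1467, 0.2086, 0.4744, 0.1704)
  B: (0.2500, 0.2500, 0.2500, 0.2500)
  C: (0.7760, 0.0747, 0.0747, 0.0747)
B > A > C

Key insight: Entropy is maximized by uniform distributions and minimized by concentrated distributions.

- Uniform distributions have maximum entropy log₂(4) = 2.0000 bits
- The more "peaked" or concentrated a distribution, the lower its entropy

Entropies:
  H(A) = 1.8233 bits
  H(B) = 2.0000 bits
  H(C) = 1.1224 bits

Ranking: B > A > C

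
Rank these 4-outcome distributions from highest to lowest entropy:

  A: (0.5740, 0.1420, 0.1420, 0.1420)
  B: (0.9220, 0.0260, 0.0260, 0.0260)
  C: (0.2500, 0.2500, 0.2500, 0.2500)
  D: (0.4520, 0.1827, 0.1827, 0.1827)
C > D > A > B

Key insight: Entropy is maximized by uniform distributions and minimized by concentrated distributions.

Entropies:
  H(A) = 1.6593 bits
  H(B) = 0.5187 bits
  H(C) = 2.0000 bits
  H(D) = 1.8619 bits

Ranking: C > D > A > B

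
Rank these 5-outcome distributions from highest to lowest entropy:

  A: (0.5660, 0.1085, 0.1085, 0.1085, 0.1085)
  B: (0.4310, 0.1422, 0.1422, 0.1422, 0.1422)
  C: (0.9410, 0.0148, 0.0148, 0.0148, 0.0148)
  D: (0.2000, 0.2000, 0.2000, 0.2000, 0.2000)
D > B > A > C

Key insight: Entropy is maximized by uniform distributions and minimized by concentrated distributions.

Entropies:
  H(A) = 1.8554 bits
  H(B) = 2.1242 bits
  H(C) = 0.4415 bits
  H(D) = 2.3219 bits

Ranking: D > B > A > C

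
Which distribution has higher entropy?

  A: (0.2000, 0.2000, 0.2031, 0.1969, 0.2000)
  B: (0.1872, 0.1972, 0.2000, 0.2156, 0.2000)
A

Both distributions are close to uniform, making this a harder comparison.

H(A) = 2.3219 bits
H(B) = 2.3204 bits

The distribution closer to uniform has higher entropy.
Answer: A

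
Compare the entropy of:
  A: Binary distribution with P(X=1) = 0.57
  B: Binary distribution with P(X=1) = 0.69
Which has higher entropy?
A

For binary distributions, entropy is maximized at p=0.5 and decreases as p moves toward 0 or 1.

H(A) = H(0.57) = 0.9858 bits
H(B) = H(0.69) = 0.8932 bits

Distribution A (p=0.57) is closer to uniform (p=0.5), so it has higher entropy.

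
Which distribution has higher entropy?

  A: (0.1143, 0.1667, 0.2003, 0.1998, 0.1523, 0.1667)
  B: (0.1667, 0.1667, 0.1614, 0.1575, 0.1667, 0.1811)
B

Both distributions are close to uniform, making this a harder comparison.

H(A) = 2.5616 bits
H(B) = 2.5836 bits

The distribution closer to uniform has higher entropy.
Answer: B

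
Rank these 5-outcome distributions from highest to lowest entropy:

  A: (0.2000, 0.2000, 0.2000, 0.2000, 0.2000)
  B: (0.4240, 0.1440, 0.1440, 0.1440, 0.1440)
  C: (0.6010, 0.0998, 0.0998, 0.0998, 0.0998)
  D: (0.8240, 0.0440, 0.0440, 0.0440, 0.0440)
A > B > C > D

Key insight: Entropy is maximized by uniform distributions and minimized by concentrated distributions.

Entropies:
  H(A) = 2.3219 bits
  H(B) = 2.1353 bits
  H(C) = 1.7684 bits
  H(D) = 1.0232 bits

Ranking: A > B > C > D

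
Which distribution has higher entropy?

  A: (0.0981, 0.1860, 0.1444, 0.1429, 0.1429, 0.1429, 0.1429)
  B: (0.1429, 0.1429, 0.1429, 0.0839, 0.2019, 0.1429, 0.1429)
A

Both distributions are close to uniform, making this a harder comparison.

H(A) = 2.7874 bits
H(B) = 2.7711 bits

The distribution closer to uniform has higher entropy.
Answer: A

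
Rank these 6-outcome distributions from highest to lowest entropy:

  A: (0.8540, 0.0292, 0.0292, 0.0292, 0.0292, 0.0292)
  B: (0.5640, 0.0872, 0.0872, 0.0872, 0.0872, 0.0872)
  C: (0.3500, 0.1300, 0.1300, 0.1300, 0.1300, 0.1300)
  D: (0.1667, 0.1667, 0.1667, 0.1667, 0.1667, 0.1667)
D > C > B > A

Key insight: Entropy is maximized by uniform distributions and minimized by concentrated distributions.

Entropies:
  H(A) = 0.9387 bits
  H(B) = 2.0005 bits
  H(C) = 2.4433 bits
  H(D) = 2.5850 bits

Ranking: D > C > B > A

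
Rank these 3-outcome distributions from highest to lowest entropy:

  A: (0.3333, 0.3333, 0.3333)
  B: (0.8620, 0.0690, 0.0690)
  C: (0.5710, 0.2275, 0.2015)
A > C > B

Key insight: Entropy is maximized by uniform distributions and minimized by concentrated distributions.

- Uniform distributions have maximum entropy log₂(3) = 1.5850 bits
- The more "peaked" or concentrated a distribution, the lower its entropy

Entropies:
  H(A) = 1.5850 bits
  H(B) = 0.7170 bits
  H(C) = 1.4132 bits

Ranking: A > C > B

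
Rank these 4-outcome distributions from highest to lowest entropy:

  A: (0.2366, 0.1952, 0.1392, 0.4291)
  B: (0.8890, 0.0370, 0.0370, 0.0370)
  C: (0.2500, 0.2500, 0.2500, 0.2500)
C > A > B

Key insight: Entropy is maximized by uniform distributions and minimized by concentrated distributions.

- Uniform distributions have maximum entropy log₂(4) = 2.0000 bits
- The more "peaked" or concentrated a distribution, the lower its entropy

Entropies:
  H(A) = 1.8718 bits
  H(B) = 0.6789 bits
  H(C) = 2.0000 bits

Ranking: C > A > B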